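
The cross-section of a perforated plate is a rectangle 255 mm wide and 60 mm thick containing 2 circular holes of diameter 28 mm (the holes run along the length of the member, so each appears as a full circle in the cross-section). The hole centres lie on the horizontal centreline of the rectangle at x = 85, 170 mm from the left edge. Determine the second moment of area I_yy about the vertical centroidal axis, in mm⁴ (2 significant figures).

Decompose the section into non-overlapping parts with the origin at the bottom-left of its bounding rectangle.
Plate: 255 × 60, A = 15 300 mm², x = 127.5 mm, Ī = 82 906 875 mm⁴.
Hole 1 (subtracted): ⌀28, A = 615.8 mm², x = 85 mm, Ī = 30 172 mm⁴.
Hole 2 (subtracted): ⌀28, A = 615.8 mm², x = 170 mm, Ī = 30 172 mm⁴.
By symmetry the centroid is at mid-width, x̄ = 127.5 mm.
Transfer each piece to the vertical centroidal axis using Ī + A·d² with d = x − 127.5:
  plate: d = 0 mm → contributes +82 906 875 mm⁴
  hole 1: d = -42.5 mm → contributes −1 142 374 mm⁴
  hole 2: d = 42.5 mm → contributes −1 142 374 mm⁴
Total I = 80 622 127 mm⁴.

I_yy ≈ 8.1 × 10⁷ mm⁴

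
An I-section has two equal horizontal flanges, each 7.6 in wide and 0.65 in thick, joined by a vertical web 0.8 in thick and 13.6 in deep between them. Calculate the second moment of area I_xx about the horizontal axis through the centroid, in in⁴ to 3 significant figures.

I_xx ≈ 670 in⁴

Break the section into simple shapes (no overlaps), measuring from the bottom-left corner of the bounding box.
Bottom flange: 7.6 × 0.65, A = 4.94 in², y = 0.325 in, Ī = 0.17393 in⁴.
Web: 0.8 × 13.6, A = 10.88 in², y = 7.45 in, Ī = 167.7 in⁴.
Top flange: 7.6 × 0.65, A = 4.94 in², y = 14.575 in, Ī = 0.17393 in⁴.
By symmetry the centroid is at mid-height, ȳ = 7.45 in.
Transfer each piece to the horizontal axis through the centroid using Ī + A·d² with d = y − 7.45:
  bottom flange: d = -7.125 in → contributes +250.96 in⁴
  web: d = 0 in → contributes +167.7 in⁴
  top flange: d = 7.125 in → contributes +250.96 in⁴
Total I = 669.61 in⁴.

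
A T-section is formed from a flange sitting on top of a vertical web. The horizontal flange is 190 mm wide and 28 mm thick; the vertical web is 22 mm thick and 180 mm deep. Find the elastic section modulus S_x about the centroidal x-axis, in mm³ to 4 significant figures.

S_x ≈ 2.379 × 10⁵ mm³

Break the section into simple shapes (no overlaps), measuring from the bottom-left corner of the bounding box.
Flange: 190 × 28, A = 5 320 mm², y = 194 mm, Ī = 347 573 mm⁴.
Web: 22 × 180, A = 3 960 mm², y = 90 mm, Ī = 10 692 000 mm⁴.
Centroid: ȳ = ΣA·y / ΣA = 149.621 mm.
Transfer each piece to the centroidal x-axis using Ī + A·d² with d = y − 149.621:
  flange: d = 44.3793 mm → contributes +10 825 437 mm⁴
  web: d = -59.6207 mm → contributes +24 768 321 mm⁴
Total I = 35 593 758 mm⁴.
Extreme fibre distance c = 149.621 mm; S = I/c = 237 893 mm³.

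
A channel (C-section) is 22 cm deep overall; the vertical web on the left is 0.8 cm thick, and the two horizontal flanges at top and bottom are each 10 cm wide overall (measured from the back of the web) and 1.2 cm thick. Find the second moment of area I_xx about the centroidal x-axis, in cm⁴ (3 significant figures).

Decompose the section into non-overlapping parts with the origin at the bottom-left of its bounding rectangle.
Web: 0.8 × 22, A = 17.6 cm², y = 11 cm, Ī = 709.87 cm⁴.
Top flange (beyond web): 9.2 × 1.2, A = 11.04 cm², y = 21.4 cm, Ī = 1.3248 cm⁴.
Bottom flange (beyond web): 9.2 × 1.2, A = 11.04 cm², y = 0.6 cm, Ī = 1.3248 cm⁴.
By symmetry the centroid is at mid-height, ȳ = 11 cm.
Transfer each piece to the centroidal x-axis using Ī + A·d² with d = y − 11:
  web: d = 0 cm → contributes +709.87 cm⁴
  top flange (beyond web): d = 10.4 cm → contributes +1195.4 cm⁴
  bottom flange (beyond web): d = -10.4 cm → contributes +1195.4 cm⁴
Total I = 3100.7 cm⁴.

I_xx ≈ 3100 cm⁴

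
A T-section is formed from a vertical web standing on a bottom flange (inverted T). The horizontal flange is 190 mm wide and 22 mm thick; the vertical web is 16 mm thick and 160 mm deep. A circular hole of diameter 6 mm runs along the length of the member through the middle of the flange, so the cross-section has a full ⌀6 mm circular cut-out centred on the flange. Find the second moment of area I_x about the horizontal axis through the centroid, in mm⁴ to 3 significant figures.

Break the section into simple shapes (no overlaps), measuring from the bottom-left corner of the bounding box.
Flange: 190 × 22, A = 4 180 mm², y = 11 mm, Ī = 168 593 mm⁴.
Web: 16 × 160, A = 2 560 mm², y = 102 mm, Ī = 5 461 333 mm⁴.
Hole (subtracted): ⌀6, A = 28.274 mm², y = 11 mm, Ī = 63.617 mm⁴.
Centroid: ȳ = ΣA·y / ΣA = 45.709 mm.
Transfer each piece to the horizontal axis through the centroid using Ī + A·d² with d = y − 45.709:
  flange: d = -34.709 mm → contributes +5 204 418 mm⁴
  web: d = 56.291 mm → contributes +13 573 029 mm⁴
  hole: d = -34.709 mm → contributes −34 127 mm⁴
Total I = 18 743 320 mm⁴.

I_x ≈ 1.87 × 10⁷ mm⁴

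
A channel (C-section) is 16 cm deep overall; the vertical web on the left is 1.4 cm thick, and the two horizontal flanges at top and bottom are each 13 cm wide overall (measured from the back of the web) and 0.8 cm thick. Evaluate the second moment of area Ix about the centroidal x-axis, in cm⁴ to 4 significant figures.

Break the section into simple shapes (no overlaps), measuring from the bottom-left corner of the bounding box.
Web: 1.4 × 16, A = 22.4 cm², y = 8 cm, Ī = 477.867 cm⁴.
Top flange (beyond web): 11.6 × 0.8, A = 9.28 cm², y = 15.6 cm, Ī = 0.494933 cm⁴.
Bottom flange (beyond web): 11.6 × 0.8, A = 9.28 cm², y = 0.4 cm, Ī = 0.494933 cm⁴.
By symmetry the centroid is at mid-height, ȳ = 8 cm.
Transfer each piece to the centroidal x-axis using Ī + A·d² with d = y − 8:
  web: d = 0 cm → contributes +477.867 cm⁴
  top flange (beyond web): d = 7.6 cm → contributes +536.508 cm⁴
  bottom flange (beyond web): d = -7.6 cm → contributes +536.508 cm⁴
Total I = 1550.88 cm⁴.

Ix ≈ 1551 cm⁴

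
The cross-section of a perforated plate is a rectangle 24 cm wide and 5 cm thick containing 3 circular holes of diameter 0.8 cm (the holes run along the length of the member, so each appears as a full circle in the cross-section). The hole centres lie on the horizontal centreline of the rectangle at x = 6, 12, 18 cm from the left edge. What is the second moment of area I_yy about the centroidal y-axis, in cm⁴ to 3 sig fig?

Break the section into simple shapes (no overlaps), measuring from the bottom-left corner of the bounding box.
Plate: 24 × 5, A = 120 cm², x = 12 cm, Ī = 5 760 cm⁴.
Hole 1 (subtracted): ⌀0.8, A = 0.50265 cm², x = 6 cm, Ī = 0.020106 cm⁴.
Hole 2 (subtracted): ⌀0.8, A = 0.50265 cm², x = 12 cm, Ī = 0.020106 cm⁴.
Hole 3 (subtracted): ⌀0.8, A = 0.50265 cm², x = 18 cm, Ī = 0.020106 cm⁴.
By symmetry the centroid is at mid-width, x̄ = 12 cm.
Transfer each piece to the centroidal y-axis using Ī + A·d² with d = x − 12:
  plate: d = 0 cm → contributes +5 760 cm⁴
  hole 1: d = -6 cm → contributes −18.116 cm⁴
  hole 2: d = 0 cm → contributes −0.020106 cm⁴
  hole 3: d = 6 cm → contributes −18.116 cm⁴
Total I = 5723.7 cm⁴.

I_yy ≈ 5720 cm⁴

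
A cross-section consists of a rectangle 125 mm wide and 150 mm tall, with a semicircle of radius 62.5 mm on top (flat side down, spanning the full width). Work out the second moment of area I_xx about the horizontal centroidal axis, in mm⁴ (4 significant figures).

I_xx ≈ 8.448 × 10⁷ mm⁴

Decompose the section into non-overlapping parts with the origin at the bottom-left of its bounding rectangle.
Rectangular body: 125 × 150, A = 18 750 mm², y = 75 mm, Ī = 35 156 250 mm⁴.
Semicircular cap: semicircle r = 62.5, A = 6135.92 mm², y = 176.526 mm, Ī = 1 674 758 mm⁴.
Centroid: ȳ = ΣA·y / ΣA = 100.032 mm.
Transfer each piece to the horizontal centroidal axis using Ī + A·d² with d = y − 100.032:
  rectangular body: d = -25.0324 mm → contributes +46 905 405 mm⁴
  semicircular cap: d = 76.4934 mm → contributes +37 577 531 mm⁴
Total I = 84 482 936 mm⁴.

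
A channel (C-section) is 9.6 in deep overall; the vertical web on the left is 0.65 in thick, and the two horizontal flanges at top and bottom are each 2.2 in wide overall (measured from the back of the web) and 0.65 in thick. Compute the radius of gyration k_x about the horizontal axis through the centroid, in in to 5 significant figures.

k_x ≈ 3.2714 in

Decompose the section into non-overlapping parts with the origin at the bottom-left of its bounding rectangle.
Web: 0.65 × 9.6, A = 6.24 in², y = 4.8 in, Ī = 47.9232 in⁴.
Top flange (beyond web): 1.55 × 0.65, A = 1.0075 in², y = 9.275 in, Ī = 0.0354724 in⁴.
Bottom flange (beyond web): 1.55 × 0.65, A = 1.0075 in², y = 0.325 in, Ī = 0.0354724 in⁴.
By symmetry the centroid is at mid-height, ȳ = 4.8 in.
Transfer each piece to the horizontal axis through the centroid using Ī + A·d² with d = y − 4.8:
  web: d = 0 in → contributes +47.9232 in⁴
  top flange (beyond web): d = 4.475 in → contributes +20.21129 in⁴
  bottom flange (beyond web): d = -4.475 in → contributes +20.21129 in⁴
Total I = 88.34578 in⁴.
Radius of gyration: k = √(I/A) = √(88.34578 / 8.255) = 3.271405 in.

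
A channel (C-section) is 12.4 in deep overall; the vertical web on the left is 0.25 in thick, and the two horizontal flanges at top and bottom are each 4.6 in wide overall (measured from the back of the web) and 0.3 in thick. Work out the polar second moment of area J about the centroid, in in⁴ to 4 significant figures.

Split into non-overlapping primitives; take the origin at the lower-left of the bounding box.
Web: 0.25 × 12.4, A = 3.1 in², y = 6.2 in, Ī = 39.7213 in⁴.
Top flange (beyond web): 4.35 × 0.3, A = 1.305 in², y = 12.25 in, Ī = 0.0097875 in⁴.
Bottom flange (beyond web): 4.35 × 0.3, A = 1.305 in², y = 0.15 in, Ī = 0.0097875 in⁴.
By symmetry the centroid is at mid-height, ȳ = 6.2 in.
Transfer each piece to the centroidal x-axis using Ī + A·d² with d = y − 6.2:
  web: d = 0 in → contributes +39.7213 in⁴
  top flange (beyond web): d = 6.05 in → contributes +47.7761 in⁴
  bottom flange (beyond web): d = -6.05 in → contributes +47.7761 in⁴
Total I = 135.273 in⁴.
For the y-axis: x̄ = 1.17631 in.
Repeating about the centroidal y-axis gives I_y = 11.6277 in⁴.
Polar second moment: J = I_x + I_y = 146.901 in⁴.

J ≈ 146.9 in⁴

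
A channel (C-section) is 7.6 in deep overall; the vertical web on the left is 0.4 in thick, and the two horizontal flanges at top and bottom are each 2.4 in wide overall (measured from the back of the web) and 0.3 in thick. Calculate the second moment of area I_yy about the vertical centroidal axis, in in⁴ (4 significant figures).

I_yy ≈ 1.679 in⁴

Treat the section as a set of non-overlapping primitives; coordinates are from the bounding-box lower-left.
Web: 0.4 × 7.6, A = 3.04 in², x = 0.2 in, Ī = 0.0405333 in⁴.
Top flange (beyond web): 2 × 0.3, A = 0.6 in², x = 1.4 in, Ī = 0.2 in⁴.
Bottom flange (beyond web): 2 × 0.3, A = 0.6 in², x = 1.4 in, Ī = 0.2 in⁴.
Centroid: x̄ = ΣA·x / ΣA = 0.539623 in.
Transfer each piece to the vertical centroidal axis using Ī + A·d² with d = x − 0.539623:
  web: d = -0.339623 in → contributes +0.391178 in⁴
  top flange (beyond web): d = 0.860377 in → contributes +0.64415 in⁴
  bottom flange (beyond web): d = 0.860377 in → contributes +0.64415 in⁴
Total I = 1.67948 in⁴.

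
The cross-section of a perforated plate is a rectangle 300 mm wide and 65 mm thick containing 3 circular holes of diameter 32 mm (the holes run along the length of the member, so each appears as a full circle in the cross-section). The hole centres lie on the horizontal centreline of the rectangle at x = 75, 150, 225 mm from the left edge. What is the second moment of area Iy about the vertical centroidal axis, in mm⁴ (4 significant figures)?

Iy ≈ 1.370 × 10⁸ mm⁴

Split into non-overlapping primitives; take the origin at the lower-left of the bounding box.
Plate: 300 × 65, A = 19 500 mm², x = 150 mm, Ī = 146 250 000 mm⁴.
Hole 1 (subtracted): ⌀32, A = 804.248 mm², x = 75 mm, Ī = 51471.9 mm⁴.
Hole 2 (subtracted): ⌀32, A = 804.248 mm², x = 150 mm, Ī = 51471.9 mm⁴.
Hole 3 (subtracted): ⌀32, A = 804.248 mm², x = 225 mm, Ī = 51471.9 mm⁴.
By symmetry the centroid is at mid-width, x̄ = 150 mm.
Transfer each piece to the vertical centroidal axis using Ī + A·d² with d = x − 150:
  plate: d = 0 mm → contributes +146 250 000 mm⁴
  hole 1: d = -75 mm → contributes −4 575 365 mm⁴
  hole 2: d = 0 mm → contributes −51471.9 mm⁴
  hole 3: d = 75 mm → contributes −4 575 365 mm⁴
Total I = 137 047 798 mm⁴.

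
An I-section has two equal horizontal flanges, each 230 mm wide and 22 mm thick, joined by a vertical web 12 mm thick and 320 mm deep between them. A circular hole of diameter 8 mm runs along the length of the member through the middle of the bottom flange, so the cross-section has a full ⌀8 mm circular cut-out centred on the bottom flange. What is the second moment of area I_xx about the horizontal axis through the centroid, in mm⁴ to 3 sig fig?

I_xx ≈ 3.28 × 10⁸ mm⁴

Split into non-overlapping primitives; take the origin at the lower-left of the bounding box.
Bottom flange: 230 × 22, A = 5 060 mm², y = 11 mm, Ī = 204 087 mm⁴.
Web: 12 × 320, A = 3 840 mm², y = 182 mm, Ī = 32 768 000 mm⁴.
Top flange: 230 × 22, A = 5 060 mm², y = 353 mm, Ī = 204 087 mm⁴.
Hole (subtracted): ⌀8, A = 50.265 mm², y = 11 mm, Ī = 201.06 mm⁴.
Centroid: ȳ = ΣA·y / ΣA = 182.62 mm.
Transfer each piece to the horizontal axis through the centroid using Ī + A·d² with d = y − 182.62:
  bottom flange: d = -171.62 mm → contributes +149 234 838 mm⁴
  web: d = -0.61794 mm → contributes +32 769 466 mm⁴
  top flange: d = 170.38 mm → contributes +147 096 119 mm⁴
  hole: d = -171.62 mm → contributes −1 480 656 mm⁴
Total I = 327 619 768 mm⁴.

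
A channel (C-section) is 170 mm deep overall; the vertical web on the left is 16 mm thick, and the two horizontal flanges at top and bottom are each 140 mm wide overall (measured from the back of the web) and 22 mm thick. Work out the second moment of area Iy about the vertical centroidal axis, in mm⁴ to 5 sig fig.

Treat the section as a set of non-overlapping primitives; coordinates are from the bounding-box lower-left.
Web: 16 × 170, A = 2 720 mm², x = 8 mm, Ī = 58026.67 mm⁴.
Top flange (beyond web): 124 × 22, A = 2 728 mm², x = 78 mm, Ī = 3 495 477 mm⁴.
Bottom flange (beyond web): 124 × 22, A = 2 728 mm², x = 78 mm, Ī = 3 495 477 mm⁴.
Centroid: x̄ = ΣA·x / ΣA = 54.71233 mm.
Transfer each piece to the vertical centroidal axis using Ī + A·d² with d = x − 54.71233:
  web: d = -46.71233 mm → contributes +5 993 180 mm⁴
  top flange (beyond web): d = 23.28767 mm → contributes +4 974 914 mm⁴
  bottom flange (beyond web): d = 23.28767 mm → contributes +4 974 914 mm⁴
Total I = 15 943 009 mm⁴.

Iy ≈ 1.5943 × 10⁷ mm⁴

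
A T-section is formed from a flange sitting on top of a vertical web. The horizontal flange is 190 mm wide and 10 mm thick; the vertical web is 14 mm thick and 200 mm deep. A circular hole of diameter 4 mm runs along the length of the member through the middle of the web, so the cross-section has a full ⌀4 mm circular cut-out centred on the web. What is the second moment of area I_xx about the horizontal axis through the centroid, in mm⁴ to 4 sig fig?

Decompose the section into non-overlapping parts with the origin at the bottom-left of its bounding rectangle.
Flange: 190 × 10, A = 1 900 mm², y = 205 mm, Ī = 15833.3 mm⁴.
Web: 14 × 200, A = 2 800 mm², y = 100 mm, Ī = 9 333 333 mm⁴.
Hole (subtracted): ⌀4, A = 12.5664 mm², y = 100 mm, Ī = 12.5664 mm⁴.
Centroid: ȳ = ΣA·y / ΣA = 142.561 mm.
Transfer each piece to the horizontal axis through the centroid using Ī + A·d² with d = y − 142.561:
  flange: d = 62.4394 mm → contributes +7 423 322 mm⁴
  web: d = -42.5606 mm → contributes +14 405 267 mm⁴
  hole: d = -42.5606 mm → contributes −22775.4 mm⁴
Total I = 21 805 814 mm⁴.

I_xx ≈ 2.181 × 10⁷ mm⁴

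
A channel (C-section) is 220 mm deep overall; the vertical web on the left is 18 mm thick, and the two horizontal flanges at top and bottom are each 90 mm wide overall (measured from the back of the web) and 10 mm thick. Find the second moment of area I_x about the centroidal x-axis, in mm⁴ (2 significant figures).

I_x ≈ 3.2 × 10⁷ mm⁴

Decompose the section into non-overlapping parts with the origin at the bottom-left of its bounding rectangle.
Web: 18 × 220, A = 3 960 mm², y = 110 mm, Ī = 15 972 000 mm⁴.
Top flange (beyond web): 72 × 10, A = 720 mm², y = 215 mm, Ī = 6 000 mm⁴.
Bottom flange (beyond web): 72 × 10, A = 720 mm², y = 5 mm, Ī = 6 000 mm⁴.
By symmetry the centroid is at mid-height, ȳ = 110 mm.
Transfer each piece to the centroidal x-axis using Ī + A·d² with d = y − 110:
  web: d = 0 mm → contributes +15 972 000 mm⁴
  top flange (beyond web): d = 105 mm → contributes +7 944 000 mm⁴
  bottom flange (beyond web): d = -105 mm → contributes +7 944 000 mm⁴
Total I = 31 860 000 mm⁴.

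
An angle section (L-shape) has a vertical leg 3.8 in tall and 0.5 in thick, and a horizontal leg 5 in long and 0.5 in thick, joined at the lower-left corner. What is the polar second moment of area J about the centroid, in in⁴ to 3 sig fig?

Split into non-overlapping primitives; take the origin at the lower-left of the bounding box.
Vertical leg: 0.5 × 3.8, A = 1.9 in², y = 1.9 in, Ī = 2.2863 in⁴.
Horizontal leg (remainder): 4.5 × 0.5, A = 2.25 in², y = 0.25 in, Ī = 0.046875 in⁴.
Centroid: ȳ = ΣA·y / ΣA = 1.0054 in.
Transfer each piece to the centroidal x-axis using Ī + A·d² with d = y − 1.0054:
  vertical leg: d = 0.89458 in → contributes +3.8068 in⁴
  horizontal leg (remainder): d = -0.75542 in → contributes +1.3309 in⁴
Total I = 5.1377 in⁴.
For the y-axis: x̄ = 1.6054 in.
Repeating about the centroidal y-axis gives I_y = 10.275 in⁴.
Polar second moment: J = I_x + I_y = 15.412 in⁴.

J ≈ 15.4 in⁴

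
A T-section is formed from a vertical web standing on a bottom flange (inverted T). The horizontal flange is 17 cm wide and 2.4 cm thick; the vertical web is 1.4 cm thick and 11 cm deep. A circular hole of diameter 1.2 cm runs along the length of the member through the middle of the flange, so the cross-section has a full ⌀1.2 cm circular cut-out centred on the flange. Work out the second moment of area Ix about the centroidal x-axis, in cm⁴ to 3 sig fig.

Decompose the section into non-overlapping parts with the origin at the bottom-left of its bounding rectangle.
Flange: 17 × 2.4, A = 40.8 cm², y = 1.2 cm, Ī = 19.584 cm⁴.
Web: 1.4 × 11, A = 15.4 cm², y = 7.9 cm, Ī = 155.28 cm⁴.
Hole (subtracted): ⌀1.2, A = 1.131 cm², y = 1.2 cm, Ī = 0.10179 cm⁴.
Centroid: ȳ = ΣA·y / ΣA = 3.0736 cm.
Transfer each piece to the centroidal x-axis using Ī + A·d² with d = y − 3.0736:
  flange: d = -1.8736 cm → contributes +162.81 cm⁴
  web: d = 4.8264 cm → contributes +514.01 cm⁴
  hole: d = -1.8736 cm → contributes −4.0721 cm⁴
Total I = 672.75 cm⁴.

Ix ≈ 673 cm⁴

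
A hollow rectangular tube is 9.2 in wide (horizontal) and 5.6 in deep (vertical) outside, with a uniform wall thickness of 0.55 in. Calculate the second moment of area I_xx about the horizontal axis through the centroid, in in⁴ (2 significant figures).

I_xx ≈ 73 in⁴

Split into non-overlapping primitives; take the origin at the lower-left of the bounding box.
Outer rectangle: 9.2 × 5.6, A = 51.52 in², y = 2.8 in, Ī = 134.6 in⁴.
Inner void (subtracted): 8.1 × 4.5, A = 36.45 in², y = 2.8 in, Ī = 61.51 in⁴.
By symmetry the centroid is at mid-height, ȳ = 2.8 in.
All pieces are centred on the horizontal axis through the centroid, so I = ΣĪ (holes subtracted) = 73.13 in⁴.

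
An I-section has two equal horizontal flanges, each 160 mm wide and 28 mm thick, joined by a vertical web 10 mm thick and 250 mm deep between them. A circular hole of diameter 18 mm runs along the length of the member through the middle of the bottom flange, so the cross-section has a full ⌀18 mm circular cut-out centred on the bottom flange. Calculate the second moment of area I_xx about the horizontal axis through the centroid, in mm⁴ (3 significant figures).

I_xx ≈ 1.82 × 10⁸ mm⁴

Break the section into simple shapes (no overlaps), measuring from the bottom-left corner of the bounding box.
Bottom flange: 160 × 28, A = 4 480 mm², y = 14 mm, Ī = 292 693 mm⁴.
Web: 10 × 250, A = 2 500 mm², y = 153 mm, Ī = 13 020 833 mm⁴.
Top flange: 160 × 28, A = 4 480 mm², y = 292 mm, Ī = 292 693 mm⁴.
Hole (subtracted): ⌀18, A = 254.47 mm², y = 14 mm, Ī = 5 153 mm⁴.
Centroid: ȳ = ΣA·y / ΣA = 156.16 mm.
Transfer each piece to the horizontal axis through the centroid using Ī + A·d² with d = y − 156.16:
  bottom flange: d = -142.16 mm → contributes +90 826 747 mm⁴
  web: d = -3.1566 mm → contributes +13 045 743 mm⁴
  top flange: d = 135.84 mm → contributes +82 964 077 mm⁴
  hole: d = -142.16 mm → contributes −5 147 588 mm⁴
Total I = 181 688 979 mm⁴.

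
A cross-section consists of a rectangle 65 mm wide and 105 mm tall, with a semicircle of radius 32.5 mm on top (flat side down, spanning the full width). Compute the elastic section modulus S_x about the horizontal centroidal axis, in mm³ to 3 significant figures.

Treat the section as a set of non-overlapping primitives; coordinates are from the bounding-box lower-left.
Rectangular body: 65 × 105, A = 6 825 mm², y = 52.5 mm, Ī = 6 270 469 mm⁴.
Semicircular cap: semicircle r = 32.5, A = 1659.2 mm², y = 118.79 mm, Ī = 122 452 mm⁴.
Centroid: ȳ = ΣA·y / ΣA = 65.464 mm.
Transfer each piece to the horizontal centroidal axis using Ī + A·d² with d = y − 65.464:
  rectangular body: d = -12.964 mm → contributes +7 417 565 mm⁴
  semicircular cap: d = 53.329 mm → contributes +4 841 081 mm⁴
Total I = 12 258 646 mm⁴.
Extreme fibre distance c = 72.036 mm; S = I/c = 170 175 mm³.

S_x ≈ 1.70 × 10⁵ mm³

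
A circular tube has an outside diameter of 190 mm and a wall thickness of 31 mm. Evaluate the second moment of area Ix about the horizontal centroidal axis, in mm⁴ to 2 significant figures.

Ix ≈ 5.1 × 10⁷ mm⁴

Split into non-overlapping primitives; take the origin at the lower-left of the bounding box.
Outer circle: ⌀190, A = 28 353 mm², y = 95 mm, Ī = 63 971 171 mm⁴.
Bore (subtracted): ⌀128, A = 12 868 mm², y = 95 mm, Ī = 13 176 795 mm⁴.
By symmetry the centroid is at mid-height, ȳ = 95 mm.
All pieces are centred on the horizontal centroidal axis, so I = ΣĪ (holes subtracted) = 50 794 377 mm⁴.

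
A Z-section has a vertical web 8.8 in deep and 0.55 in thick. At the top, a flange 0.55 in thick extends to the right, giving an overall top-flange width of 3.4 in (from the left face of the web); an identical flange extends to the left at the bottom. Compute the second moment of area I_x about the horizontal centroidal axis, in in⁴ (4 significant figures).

Treat the section as a set of non-overlapping primitives; coordinates are from the bounding-box lower-left.
Web: 0.55 × 8.8, A = 4.84 in², y = 4.4 in, Ī = 31.2341 in⁴.
Top flange (beyond web): 2.85 × 0.55, A = 1.5675 in², y = 8.525 in, Ī = 0.0395141 in⁴.
Bottom flange (beyond web): 2.85 × 0.55, A = 1.5675 in², y = 0.275 in, Ī = 0.0395141 in⁴.
Centroid: ȳ = ΣA·y / ΣA = 4.4 in.
Transfer each piece to the horizontal centroidal axis using Ī + A·d² with d = y − 4.4:
  web: d = 0 in → contributes +31.2341 in⁴
  top flange (beyond web): d = 4.125 in → contributes +26.7115 in⁴
  bottom flange (beyond web): d = -4.125 in → contributes +26.7115 in⁴
Total I = 84.6571 in⁴.

I_x ≈ 84.66 in⁴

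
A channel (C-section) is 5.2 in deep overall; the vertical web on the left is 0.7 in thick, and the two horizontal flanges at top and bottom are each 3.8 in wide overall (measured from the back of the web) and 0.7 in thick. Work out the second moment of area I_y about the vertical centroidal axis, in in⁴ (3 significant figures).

Decompose the section into non-overlapping parts with the origin at the bottom-left of its bounding rectangle.
Web: 0.7 × 5.2, A = 3.64 in², x = 0.35 in, Ī = 0.14863 in⁴.
Top flange (beyond web): 3.1 × 0.7, A = 2.17 in², x = 2.25 in, Ī = 1.7378 in⁴.
Bottom flange (beyond web): 3.1 × 0.7, A = 2.17 in², x = 2.25 in, Ī = 1.7378 in⁴.
Centroid: x̄ = ΣA·x / ΣA = 1.3833 in.
Transfer each piece to the vertical centroidal axis using Ī + A·d² with d = x − 1.3833:
  web: d = -1.0333 in → contributes +4.0353 in⁴
  top flange (beyond web): d = 0.86667 in → contributes +3.3677 in⁴
  bottom flange (beyond web): d = 0.86667 in → contributes +3.3677 in⁴
Total I = 10.771 in⁴.

I_y ≈ 10.8 in⁴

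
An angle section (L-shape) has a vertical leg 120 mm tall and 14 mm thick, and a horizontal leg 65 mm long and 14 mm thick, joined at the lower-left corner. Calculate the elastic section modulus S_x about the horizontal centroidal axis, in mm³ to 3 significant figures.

S_x ≈ 4.53 × 10⁴ mm³

Split into non-overlapping primitives; take the origin at the lower-left of the bounding box.
Vertical leg: 14 × 120, A = 1 680 mm², y = 60 mm, Ī = 2 016 000 mm⁴.
Horizontal leg (remainder): 51 × 14, A = 714 mm², y = 7 mm, Ī = 11 662 mm⁴.
Centroid: ȳ = ΣA·y / ΣA = 44.193 mm.
Transfer each piece to the horizontal centroidal axis using Ī + A·d² with d = y − 44.193:
  vertical leg: d = 15.807 mm → contributes +2 435 768 mm⁴
  horizontal leg (remainder): d = -37.193 mm → contributes +999 351 mm⁴
Total I = 3 435 119 mm⁴.
Extreme fibre distance c = 75.807 mm; S = I/c = 45 314 mm³.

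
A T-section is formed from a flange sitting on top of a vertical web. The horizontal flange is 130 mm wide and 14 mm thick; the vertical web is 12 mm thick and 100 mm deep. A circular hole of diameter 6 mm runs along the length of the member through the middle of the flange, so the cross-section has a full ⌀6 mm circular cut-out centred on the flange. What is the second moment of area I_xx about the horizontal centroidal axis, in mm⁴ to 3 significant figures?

Break the section into simple shapes (no overlaps), measuring from the bottom-left corner of the bounding box.
Flange: 130 × 14, A = 1 820 mm², y = 107 mm, Ī = 29 727 mm⁴.
Web: 12 × 100, A = 1 200 mm², y = 50 mm, Ī = 1 000 000 mm⁴.
Hole (subtracted): ⌀6, A = 28.274 mm², y = 107 mm, Ī = 63.617 mm⁴.
Centroid: ȳ = ΣA·y / ΣA = 84.137 mm.
Transfer each piece to the horizontal centroidal axis using Ī + A·d² with d = y − 84.137:
  flange: d = 22.863 mm → contributes +981 076 mm⁴
  web: d = -34.137 mm → contributes +2 398 397 mm⁴
  hole: d = 22.863 mm → contributes −14 843 mm⁴
Total I = 3 364 630 mm⁴.

I_xx ≈ 3.36 × 10⁶ mm⁴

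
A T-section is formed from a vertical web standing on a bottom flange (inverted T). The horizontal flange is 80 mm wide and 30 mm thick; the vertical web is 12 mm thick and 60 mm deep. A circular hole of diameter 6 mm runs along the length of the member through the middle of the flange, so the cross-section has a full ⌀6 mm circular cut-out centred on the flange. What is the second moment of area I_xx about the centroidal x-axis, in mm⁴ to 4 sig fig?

I_xx ≈ 1.514 × 10⁶ mm⁴

Decompose the section into non-overlapping parts with the origin at the bottom-left of its bounding rectangle.
Flange: 80 × 30, A = 2 400 mm², y = 15 mm, Ī = 180 000 mm⁴.
Web: 12 × 60, A = 720 mm², y = 60 mm, Ī = 216 000 mm⁴.
Hole (subtracted): ⌀6, A = 28.2743 mm², y = 15 mm, Ī = 63.6173 mm⁴.
Centroid: ȳ = ΣA·y / ΣA = 25.4796 mm.
Transfer each piece to the centroidal x-axis using Ī + A·d² with d = y − 25.4796:
  flange: d = -10.4796 mm → contributes +443 572 mm⁴
  web: d = 34.5204 mm → contributes +1 073 995 mm⁴
  hole: d = -10.4796 mm → contributes −3168.75 mm⁴
Total I = 1 514 398 mm⁴.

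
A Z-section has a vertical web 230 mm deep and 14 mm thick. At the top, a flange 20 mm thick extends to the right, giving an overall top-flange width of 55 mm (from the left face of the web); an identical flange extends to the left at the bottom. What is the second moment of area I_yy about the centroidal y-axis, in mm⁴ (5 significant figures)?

Decompose the section into non-overlapping parts with the origin at the bottom-left of its bounding rectangle.
Web: 14 × 230, A = 3 220 mm², x = 48 mm, Ī = 52593.33 mm⁴.
Top flange (beyond web): 41 × 20, A = 820 mm², x = 75.5 mm, Ī = 114868.3 mm⁴.
Bottom flange (beyond web): 41 × 20, A = 820 mm², x = 20.5 mm, Ī = 114868.3 mm⁴.
Centroid: x̄ = ΣA·x / ΣA = 48 mm.
Transfer each piece to the centroidal y-axis using Ī + A·d² with d = x − 48:
  web: d = 0 mm → contributes +52593.33 mm⁴
  top flange (beyond web): d = 27.5 mm → contributes +734993.3 mm⁴
  bottom flange (beyond web): d = -27.5 mm → contributes +734993.3 mm⁴
Total I = 1 522 580 mm⁴.

I_yy ≈ 1.5226 × 10⁶ mm⁴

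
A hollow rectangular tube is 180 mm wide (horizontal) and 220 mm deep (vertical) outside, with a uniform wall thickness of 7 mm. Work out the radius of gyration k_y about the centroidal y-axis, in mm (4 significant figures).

k_y ≈ 72.49 mm

Break the section into simple shapes (no overlaps), measuring from the bottom-left corner of the bounding box.
Outer rectangle: 180 × 220, A = 39 600 mm², x = 90 mm, Ī = 106 920 000 mm⁴.
Inner void (subtracted): 166 × 206, A = 34 196 mm², x = 90 mm, Ī = 78 525 415 mm⁴.
By symmetry the centroid is at mid-width, x̄ = 90 mm.
All pieces are centred on the centroidal y-axis, so I = ΣĪ (holes subtracted) = 28 394 585 mm⁴.
Radius of gyration: k = √(I/A) = √(28 394 585 / 5 404) = 72.487 mm.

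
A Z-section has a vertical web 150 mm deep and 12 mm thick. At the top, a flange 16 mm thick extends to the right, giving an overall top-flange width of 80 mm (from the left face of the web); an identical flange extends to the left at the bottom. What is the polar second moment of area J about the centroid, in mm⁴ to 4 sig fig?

J ≈ 1.753 × 10⁷ mm⁴

Treat the section as a set of non-overlapping primitives; coordinates are from the bounding-box lower-left.
Web: 12 × 150, A = 1 800 mm², y = 75 mm, Ī = 3 375 000 mm⁴.
Top flange (beyond web): 68 × 16, A = 1 088 mm², y = 142 mm, Ī = 23210.7 mm⁴.
Bottom flange (beyond web): 68 × 16, A = 1 088 mm², y = 8 mm, Ī = 23210.7 mm⁴.
Centroid: ȳ = ΣA·y / ΣA = 75 mm.
Transfer each piece to the centroidal x-axis using Ī + A·d² with d = y − 75:
  web: d = 0 mm → contributes +3 375 000 mm⁴
  top flange (beyond web): d = 67 mm → contributes +4 907 243 mm⁴
  bottom flange (beyond web): d = -67 mm → contributes +4 907 243 mm⁴
Total I = 13 189 485 mm⁴.
For the y-axis: x̄ = 74 mm.
Repeating about the centroidal y-axis gives I_y = 4 341 685 mm⁴.
Polar second moment: J = I_x + I_y = 17 531 171 mm⁴.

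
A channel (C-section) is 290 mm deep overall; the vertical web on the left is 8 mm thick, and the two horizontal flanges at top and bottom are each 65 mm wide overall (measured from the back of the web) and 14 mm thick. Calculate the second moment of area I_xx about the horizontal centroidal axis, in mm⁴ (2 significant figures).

I_xx ≈ 4.7 × 10⁷ mm⁴

Decompose the section into non-overlapping parts with the origin at the bottom-left of its bounding rectangle.
Web: 8 × 290, A = 2 320 mm², y = 145 mm, Ī = 16 259 333 mm⁴.
Top flange (beyond web): 57 × 14, A = 798 mm², y = 283 mm, Ī = 13 034 mm⁴.
Bottom flange (beyond web): 57 × 14, A = 798 mm², y = 7 mm, Ī = 13 034 mm⁴.
By symmetry the centroid is at mid-height, ȳ = 145 mm.
Transfer each piece to the horizontal centroidal axis using Ī + A·d² with d = y − 145:
  web: d = 0 mm → contributes +16 259 333 mm⁴
  top flange (beyond web): d = 138 mm → contributes +15 210 146 mm⁴
  bottom flange (beyond web): d = -138 mm → contributes +15 210 146 mm⁴
Total I = 46 679 625 mm⁴.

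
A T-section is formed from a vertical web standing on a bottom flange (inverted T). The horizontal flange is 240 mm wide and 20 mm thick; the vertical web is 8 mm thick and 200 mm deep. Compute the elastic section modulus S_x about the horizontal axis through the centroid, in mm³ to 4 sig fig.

Split into non-overlapping primitives; take the origin at the lower-left of the bounding box.
Flange: 240 × 20, A = 4 800 mm², y = 10 mm, Ī = 160 000 mm⁴.
Web: 8 × 200, A = 1 600 mm², y = 120 mm, Ī = 5 333 333 mm⁴.
Centroid: ȳ = ΣA·y / ΣA = 37.5 mm.
Transfer each piece to the horizontal axis through the centroid using Ī + A·d² with d = y − 37.5:
  flange: d = -27.5 mm → contributes +3 790 000 mm⁴
  web: d = 82.5 mm → contributes +16 223 333 mm⁴
Total I = 20 013 333 mm⁴.
Extreme fibre distance c = 182.5 mm; S = I/c = 109 662 mm³.

S_x ≈ 1.097 × 10⁵ mm³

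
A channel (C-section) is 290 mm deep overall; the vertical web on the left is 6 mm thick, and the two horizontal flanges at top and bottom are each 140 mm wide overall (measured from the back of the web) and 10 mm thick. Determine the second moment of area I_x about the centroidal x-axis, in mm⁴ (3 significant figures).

Break the section into simple shapes (no overlaps), measuring from the bottom-left corner of the bounding box.
Web: 6 × 290, A = 1 740 mm², y = 145 mm, Ī = 12 194 500 mm⁴.
Top flange (beyond web): 134 × 10, A = 1 340 mm², y = 285 mm, Ī = 11 167 mm⁴.
Bottom flange (beyond web): 134 × 10, A = 1 340 mm², y = 5 mm, Ī = 11 167 mm⁴.
By symmetry the centroid is at mid-height, ȳ = 145 mm.
Transfer each piece to the centroidal x-axis using Ī + A·d² with d = y − 145:
  web: d = 0 mm → contributes +12 194 500 mm⁴
  top flange (beyond web): d = 140 mm → contributes +26 275 167 mm⁴
  bottom flange (beyond web): d = -140 mm → contributes +26 275 167 mm⁴
Total I = 64 744 833 mm⁴.

I_x ≈ 6.47 × 10⁷ mm⁴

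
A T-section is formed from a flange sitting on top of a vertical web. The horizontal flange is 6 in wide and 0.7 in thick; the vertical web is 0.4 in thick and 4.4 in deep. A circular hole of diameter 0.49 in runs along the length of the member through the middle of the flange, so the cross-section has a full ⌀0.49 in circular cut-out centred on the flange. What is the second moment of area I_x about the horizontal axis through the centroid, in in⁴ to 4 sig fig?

I_x ≈ 10.96 in⁴

Break the section into simple shapes (no overlaps), measuring from the bottom-left corner of the bounding box.
Flange: 6 × 0.7, A = 4.2 in², y = 4.75 in, Ī = 0.1715 in⁴.
Web: 0.4 × 4.4, A = 1.76 in², y = 2.2 in, Ī = 2.83947 in⁴.
Hole (subtracted): ⌀0.49, A = 0.188574 in², y = 4.75 in, Ī = 0.00282979 in⁴.
Centroid: ȳ = ΣA·y / ΣA = 3.97238 in.
Transfer each piece to the horizontal axis through the centroid using Ī + A·d² with d = y − 3.97238:
  flange: d = 0.777624 in → contributes +2.71124 in⁴
  web: d = -1.77238 in → contributes +8.36818 in⁴
  hole: d = 0.777624 in → contributes −0.11686 in⁴
Total I = 10.9626 in⁴.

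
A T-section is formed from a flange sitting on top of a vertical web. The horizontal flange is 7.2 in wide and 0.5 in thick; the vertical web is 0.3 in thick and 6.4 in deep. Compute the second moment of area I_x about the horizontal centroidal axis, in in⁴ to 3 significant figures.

Treat the section as a set of non-overlapping primitives; coordinates are from the bounding-box lower-left.
Flange: 7.2 × 0.5, A = 3.6 in², y = 6.65 in, Ī = 0.075 in⁴.
Web: 0.3 × 6.4, A = 1.92 in², y = 3.2 in, Ī = 6.5536 in⁴.
Centroid: ȳ = ΣA·y / ΣA = 5.45 in.
Transfer each piece to the horizontal centroidal axis using Ī + A·d² with d = y − 5.45:
  flange: d = 1.2 in → contributes +5.259 in⁴
  web: d = -2.25 in → contributes +16.274 in⁴
Total I = 21.533 in⁴.

I_x ≈ 21.5 in⁴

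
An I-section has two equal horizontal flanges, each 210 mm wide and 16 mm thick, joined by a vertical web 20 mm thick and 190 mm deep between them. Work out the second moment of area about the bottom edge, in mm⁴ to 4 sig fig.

Break the section into simple shapes (no overlaps), measuring from the bottom-left corner of the bounding box.
Bottom flange: 210 × 16, A = 3 360 mm², y = 8 mm, Ī = 71 680 mm⁴.
Web: 20 × 190, A = 3 800 mm², y = 111 mm, Ī = 11 431 667 mm⁴.
Top flange: 210 × 16, A = 3 360 mm², y = 214 mm, Ī = 71 680 mm⁴.
Transfer each piece to a horizontal axis along the bottom face using Ī + A·d² with d = y − 0:
  bottom flange: d = 8 mm → contributes +286 720 mm⁴
  web: d = 111 mm → contributes +58 251 467 mm⁴
  top flange: d = 214 mm → contributes +153 946 240 mm⁴
Total I = 212 484 427 mm⁴.

I_base ≈ 2.125 × 10⁸ mm⁴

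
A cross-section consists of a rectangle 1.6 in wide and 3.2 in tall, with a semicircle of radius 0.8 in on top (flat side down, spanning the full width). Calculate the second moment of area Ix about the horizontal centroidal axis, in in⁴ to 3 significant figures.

Decompose the section into non-overlapping parts with the origin at the bottom-left of its bounding rectangle.
Rectangular body: 1.6 × 3.2, A = 5.12 in², y = 1.6 in, Ī = 4.3691 in⁴.
Semicircular cap: semicircle r = 0.8, A = 1.0053 in², y = 3.5395 in, Ī = 0.044956 in⁴.
Centroid: ȳ = ΣA·y / ΣA = 1.9183 in.
Transfer each piece to the horizontal centroidal axis using Ī + A·d² with d = y − 1.9183:
  rectangular body: d = -0.31832 in → contributes +4.8879 in⁴
  semicircular cap: d = 1.6212 in → contributes +2.6872 in⁴
Total I = 7.5751 in⁴.

Ix ≈ 7.58 in⁴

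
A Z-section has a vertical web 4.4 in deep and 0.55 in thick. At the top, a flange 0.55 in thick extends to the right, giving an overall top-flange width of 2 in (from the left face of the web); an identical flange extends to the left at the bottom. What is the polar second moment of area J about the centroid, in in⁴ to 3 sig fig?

Split into non-overlapping primitives; take the origin at the lower-left of the bounding box.
Web: 0.55 × 4.4, A = 2.42 in², y = 2.2 in, Ī = 3.9043 in⁴.
Top flange (beyond web): 1.45 × 0.55, A = 0.7975 in², y = 4.125 in, Ī = 0.020104 in⁴.
Bottom flange (beyond web): 1.45 × 0.55, A = 0.7975 in², y = 0.275 in, Ī = 0.020104 in⁴.
Centroid: ȳ = ΣA·y / ΣA = 2.2 in.
Transfer each piece to the centroidal x-axis using Ī + A·d² with d = y − 2.2:
  web: d = 0 in → contributes +3.9043 in⁴
  top flange (beyond web): d = 1.925 in → contributes +2.9753 in⁴
  bottom flange (beyond web): d = -1.925 in → contributes +2.9753 in⁴
Total I = 9.8549 in⁴.
For the y-axis: x̄ = 1.725 in.
Repeating about the centroidal y-axis gives I_y = 1.9355 in⁴.
Polar second moment: J = I_x + I_y = 11.79 in⁴.

J ≈ 11.8 in⁴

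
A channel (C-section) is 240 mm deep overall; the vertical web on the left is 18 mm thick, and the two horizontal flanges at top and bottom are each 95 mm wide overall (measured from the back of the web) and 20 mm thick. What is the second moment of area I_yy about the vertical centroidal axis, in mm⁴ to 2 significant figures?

Break the section into simple shapes (no overlaps), measuring from the bottom-left corner of the bounding box.
Web: 18 × 240, A = 4 320 mm², x = 9 mm, Ī = 116 640 mm⁴.
Top flange (beyond web): 77 × 20, A = 1 540 mm², x = 56.5 mm, Ī = 760 888 mm⁴.
Bottom flange (beyond web): 77 × 20, A = 1 540 mm², x = 56.5 mm, Ī = 760 888 mm⁴.
Centroid: x̄ = ΣA·x / ΣA = 28.77 mm.
Transfer each piece to the vertical centroidal axis using Ī + A·d² with d = x − 28.77:
  web: d = -19.77 mm → contributes +1 805 171 mm⁴
  top flange (beyond web): d = 27.73 mm → contributes +1 945 053 mm⁴
  bottom flange (beyond web): d = 27.73 mm → contributes +1 945 053 mm⁴
Total I = 5 695 276 mm⁴.

I_yy ≈ 5.7 × 10⁶ mm⁴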